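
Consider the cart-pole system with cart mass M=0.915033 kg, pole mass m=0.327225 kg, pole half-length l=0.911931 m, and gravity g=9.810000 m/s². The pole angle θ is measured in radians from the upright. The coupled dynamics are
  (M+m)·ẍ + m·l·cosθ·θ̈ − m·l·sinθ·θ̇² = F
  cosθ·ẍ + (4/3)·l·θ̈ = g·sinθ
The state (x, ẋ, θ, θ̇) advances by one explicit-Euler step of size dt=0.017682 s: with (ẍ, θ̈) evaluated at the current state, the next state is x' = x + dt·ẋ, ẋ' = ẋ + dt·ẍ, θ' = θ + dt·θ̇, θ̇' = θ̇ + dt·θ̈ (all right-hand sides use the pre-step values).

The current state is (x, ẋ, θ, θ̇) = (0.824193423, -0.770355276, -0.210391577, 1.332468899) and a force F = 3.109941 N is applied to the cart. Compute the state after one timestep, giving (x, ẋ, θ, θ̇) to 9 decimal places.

(0.810572001, -0.709089427, -0.186830862, 1.253399711)

sinθ=-0.208842858, cosθ=0.977949212
temp = (F + m·l·θ̇²·sinθ)/(M+m) = (3.109941 + -0.110647663)/1.242258 = 2.414388426
θ̈ = (g·sinθ − cosθ·temp)/(l·(4/3 − m·cos²θ/(M+m))) = -4.471733298
ẍ = temp − m·l·θ̈·cosθ/(M+m) = 3.464870989
Euler: x'=0.824193423+0.017682·-0.770355276=0.810572001, ẋ'=-0.770355276+0.017682·3.464870989=-0.709089427
       θ'=-0.210391577+0.017682·1.332468899=-0.186830862, θ̇'=1.332468899+0.017682·-4.471733298=1.253399711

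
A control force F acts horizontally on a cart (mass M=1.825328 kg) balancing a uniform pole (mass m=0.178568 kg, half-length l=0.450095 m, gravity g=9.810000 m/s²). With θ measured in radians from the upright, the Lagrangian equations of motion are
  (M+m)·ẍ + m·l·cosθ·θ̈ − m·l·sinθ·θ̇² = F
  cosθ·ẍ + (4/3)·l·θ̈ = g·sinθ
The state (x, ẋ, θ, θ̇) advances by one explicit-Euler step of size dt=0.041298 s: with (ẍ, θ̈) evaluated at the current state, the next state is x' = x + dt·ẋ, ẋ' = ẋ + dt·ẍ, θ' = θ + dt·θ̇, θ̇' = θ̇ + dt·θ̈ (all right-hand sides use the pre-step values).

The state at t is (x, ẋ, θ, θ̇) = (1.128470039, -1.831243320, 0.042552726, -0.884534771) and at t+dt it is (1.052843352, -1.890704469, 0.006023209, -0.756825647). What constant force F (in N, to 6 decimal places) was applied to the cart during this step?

ẍ = (ẋ'−ẋ)/dt = (-1.890704469−-1.831243320)/0.041298 = -1.439807
θ̈ = (θ̇'−θ̇)/dt = (-0.756825647−-0.884534771)/0.041298 = 3.092380
sinθ=0.042540, cosθ=0.999095
F = (M+m)·ẍ + m·l·cosθ·θ̈ − m·l·sinθ·θ̇² = -2.885223 + 0.248318 − 0.002675 = -2.639581

F = -2.639581 N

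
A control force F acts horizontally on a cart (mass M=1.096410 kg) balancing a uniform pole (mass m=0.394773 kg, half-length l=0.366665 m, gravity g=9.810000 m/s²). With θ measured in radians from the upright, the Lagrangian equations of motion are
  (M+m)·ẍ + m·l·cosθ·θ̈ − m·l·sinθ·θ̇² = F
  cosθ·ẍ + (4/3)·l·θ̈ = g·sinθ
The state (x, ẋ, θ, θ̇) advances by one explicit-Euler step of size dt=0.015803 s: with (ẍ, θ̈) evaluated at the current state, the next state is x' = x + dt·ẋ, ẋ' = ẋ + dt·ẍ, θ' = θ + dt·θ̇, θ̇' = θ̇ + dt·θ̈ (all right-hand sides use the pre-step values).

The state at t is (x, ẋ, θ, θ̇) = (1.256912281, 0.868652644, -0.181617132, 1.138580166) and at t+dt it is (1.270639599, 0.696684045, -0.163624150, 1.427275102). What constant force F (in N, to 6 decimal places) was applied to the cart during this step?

F = -13.592350 N

ẍ = (ẋ'−ẋ)/dt = (0.696684045−0.868652644)/0.015803 = -10.882022
θ̈ = (θ̇'−θ̇)/dt = (1.427275102−1.138580166)/0.015803 = 18.268363
sinθ=-0.180620, cosθ=0.983553
F = (M+m)·ẍ + m·l·cosθ·θ̈ − m·l·sinθ·θ̇² = -16.227087 + 2.600844 − -0.033893 = -13.592350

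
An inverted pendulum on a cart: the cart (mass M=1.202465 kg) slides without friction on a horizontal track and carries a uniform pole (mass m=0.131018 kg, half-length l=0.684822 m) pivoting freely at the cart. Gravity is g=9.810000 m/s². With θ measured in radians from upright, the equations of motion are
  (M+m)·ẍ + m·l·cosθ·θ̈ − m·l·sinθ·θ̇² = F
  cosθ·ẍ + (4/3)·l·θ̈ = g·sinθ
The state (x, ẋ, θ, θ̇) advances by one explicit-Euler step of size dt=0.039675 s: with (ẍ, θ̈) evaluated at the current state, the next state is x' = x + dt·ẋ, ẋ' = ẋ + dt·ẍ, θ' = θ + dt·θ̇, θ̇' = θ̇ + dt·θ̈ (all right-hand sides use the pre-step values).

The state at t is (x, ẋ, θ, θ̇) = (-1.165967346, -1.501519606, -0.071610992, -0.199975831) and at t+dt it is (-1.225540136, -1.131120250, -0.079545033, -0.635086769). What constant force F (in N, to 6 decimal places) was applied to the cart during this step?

ẍ = (ẋ'−ẋ)/dt = (-1.131120250−-1.501519606)/0.039675 = 9.335838
θ̈ = (θ̇'−θ̇)/dt = (-0.635086769−-0.199975831)/0.039675 = -10.966879
sinθ=-0.071550, cosθ=0.997437
F = (M+m)·ẍ + m·l·cosθ·θ̈ − m·l·sinθ·θ̇² = 12.449181 + -0.981470 − -0.000257 = 11.467967

F = 11.467967 N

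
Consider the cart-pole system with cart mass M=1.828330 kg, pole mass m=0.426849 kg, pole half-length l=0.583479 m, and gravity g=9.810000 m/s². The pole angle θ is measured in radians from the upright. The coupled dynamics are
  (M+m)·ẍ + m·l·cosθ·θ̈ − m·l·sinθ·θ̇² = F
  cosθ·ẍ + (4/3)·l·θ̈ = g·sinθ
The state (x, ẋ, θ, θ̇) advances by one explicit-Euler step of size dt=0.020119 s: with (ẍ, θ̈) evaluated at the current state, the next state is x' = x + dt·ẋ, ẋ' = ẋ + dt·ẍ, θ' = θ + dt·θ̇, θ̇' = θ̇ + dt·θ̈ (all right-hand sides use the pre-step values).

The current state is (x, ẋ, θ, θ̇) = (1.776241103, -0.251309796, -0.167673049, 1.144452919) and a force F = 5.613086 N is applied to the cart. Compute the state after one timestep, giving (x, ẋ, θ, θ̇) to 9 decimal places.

sinθ=-0.166888486, cosθ=0.985975777
temp = (F + m·l·θ̇²·sinθ)/(M+m) = (5.613086 + -0.054440454)/2.255179 = 2.464835628
θ̈ = (g·sinθ − cosθ·temp)/(l·(4/3 − m·cos²θ/(M+m))) = -6.065291055
ẍ = temp − m·l·θ̈·cosθ/(M+m) = 3.125280194
Euler: x'=1.776241103+0.020119·-0.251309796=1.771185001, ẋ'=-0.251309796+0.020119·3.125280194=-0.188432284
       θ'=-0.167673049+0.020119·1.144452919=-0.144647801, θ̇'=1.144452919+0.020119·-6.065291055=1.022425328

(1.771185001, -0.188432284, -0.144647801, 1.022425328)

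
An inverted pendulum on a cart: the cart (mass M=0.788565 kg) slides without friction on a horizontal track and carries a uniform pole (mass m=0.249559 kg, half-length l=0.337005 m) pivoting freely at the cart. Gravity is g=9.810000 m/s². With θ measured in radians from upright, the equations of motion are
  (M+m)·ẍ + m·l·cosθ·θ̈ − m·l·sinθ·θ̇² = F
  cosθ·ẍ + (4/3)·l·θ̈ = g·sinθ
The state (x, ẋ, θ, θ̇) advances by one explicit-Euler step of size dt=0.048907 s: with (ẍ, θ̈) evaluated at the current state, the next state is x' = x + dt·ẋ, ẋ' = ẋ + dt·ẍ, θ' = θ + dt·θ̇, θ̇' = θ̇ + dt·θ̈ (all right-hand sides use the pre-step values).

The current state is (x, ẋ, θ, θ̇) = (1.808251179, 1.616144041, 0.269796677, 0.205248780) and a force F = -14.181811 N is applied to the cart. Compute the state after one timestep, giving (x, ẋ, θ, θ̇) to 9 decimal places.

sinθ=0.266535474, cosθ=0.963825109
temp = (F + m·l·θ̇²·sinθ)/(M+m) = (-14.181811 + 0.000944334)/1.038124 = -13.660089417
θ̈ = (g·sinθ − cosθ·temp)/(l·(4/3 − m·cos²θ/(M+m))) = 42.185083772
ẍ = temp − m·l·θ̈·cosθ/(M+m) = -16.954043202
Euler: x'=1.808251179+0.048907·1.616144041=1.887291936, ẋ'=1.616144041+0.048907·-16.954043202=0.786972650
       θ'=0.269796677+0.048907·0.205248780=0.279834779, θ̇'=0.205248780+0.048907·42.185083772=2.268394672

(1.887291936, 0.786972650, 0.279834779, 2.268394672)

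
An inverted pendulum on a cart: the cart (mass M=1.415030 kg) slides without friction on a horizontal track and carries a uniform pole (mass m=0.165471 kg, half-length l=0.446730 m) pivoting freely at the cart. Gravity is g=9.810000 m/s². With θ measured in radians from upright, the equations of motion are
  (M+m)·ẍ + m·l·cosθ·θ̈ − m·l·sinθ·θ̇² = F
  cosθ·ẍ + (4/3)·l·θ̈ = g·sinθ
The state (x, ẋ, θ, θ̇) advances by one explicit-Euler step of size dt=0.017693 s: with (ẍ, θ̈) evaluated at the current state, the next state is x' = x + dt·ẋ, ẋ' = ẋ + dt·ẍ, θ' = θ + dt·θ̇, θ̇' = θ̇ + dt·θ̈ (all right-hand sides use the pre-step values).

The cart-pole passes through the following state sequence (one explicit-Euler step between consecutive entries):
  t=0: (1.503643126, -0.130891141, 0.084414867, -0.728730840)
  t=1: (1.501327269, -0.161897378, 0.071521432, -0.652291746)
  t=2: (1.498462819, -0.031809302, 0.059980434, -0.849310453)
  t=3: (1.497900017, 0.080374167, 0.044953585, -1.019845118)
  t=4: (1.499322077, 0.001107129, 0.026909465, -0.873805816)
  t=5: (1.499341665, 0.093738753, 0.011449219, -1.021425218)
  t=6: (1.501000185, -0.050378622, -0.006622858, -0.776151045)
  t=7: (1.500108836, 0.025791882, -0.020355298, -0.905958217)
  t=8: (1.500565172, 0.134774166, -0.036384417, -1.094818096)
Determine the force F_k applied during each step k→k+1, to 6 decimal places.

step 0→1:
  ẍ = (ẋ'−ẋ)/dt = (-0.161897378−-0.130891141)/0.017693 = -1.752458
  θ̈ = (θ̇'−θ̇)/dt = (-0.652291746−-0.728730840)/0.017693 = 4.320301
  sinθ=0.084315, cosθ=0.996439
  F = (M+m)·ẍ + m·l·cosθ·θ̈ − m·l·sinθ·θ̇² = -2.769761 + 0.318223 − 0.003310 = -2.454848
step 1→2:
  ẍ = (ẋ'−ẋ)/dt = (-0.031809302−-0.161897378)/0.017693 = 7.352517
  θ̈ = (θ̇'−θ̇)/dt = (-0.849310453−-0.652291746)/0.017693 = -11.135404
  sinθ=0.071460, cosθ=0.997443
  F = (M+m)·ẍ + m·l·cosθ·θ̈ − m·l·sinθ·θ̇² = 11.620660 + -0.821034 − 0.002248 = 10.797378
step 2→3:
  ẍ = (ẋ'−ẋ)/dt = (0.080374167−-0.031809302)/0.017693 = 6.340557
  θ̈ = (θ̇'−θ̇)/dt = (-1.019845118−-0.849310453)/0.017693 = -9.638539
  sinθ=0.059944, cosθ=0.998202
  F = (M+m)·ẍ + m·l·cosθ·θ̈ − m·l·sinθ·θ̇² = 10.021256 + -0.711208 − 0.003196 = 9.306852
step 3→4:
  ẍ = (ẋ'−ẋ)/dt = (0.001107129−0.080374167)/0.017693 = -4.480136
  θ̈ = (θ̇'−θ̇)/dt = (-0.873805816−-1.019845118)/0.017693 = 8.254072
  sinθ=0.044938, cosθ=0.998990
  F = (M+m)·ẍ + m·l·cosθ·θ̈ − m·l·sinθ·θ̇² = -7.080859 + 0.609532 − 0.003455 = -6.474782
step 4→5:
  ẍ = (ẋ'−ẋ)/dt = (0.093738753−0.001107129)/0.017693 = 5.235496
  θ̈ = (θ̇'−θ̇)/dt = (-1.021425218−-0.873805816)/0.017693 = -8.343379
  sinθ=0.026906, cosθ=0.999638
  F = (M+m)·ẍ + m·l·cosθ·θ̈ − m·l·sinθ·θ̇² = 8.274706 + -0.616526 − 0.001519 = 7.656661
step 5→6:
  ẍ = (ẋ'−ẋ)/dt = (-0.050378622−0.093738753)/0.017693 = -8.145446
  θ̈ = (θ̇'−θ̇)/dt = (-0.776151045−-1.021425218)/0.017693 = 13.862780
  sinθ=0.011449, cosθ=0.999934
  F = (M+m)·ẍ + m·l·cosθ·θ̈ − m·l·sinθ·θ̇² = -12.873886 + 1.024681 − 0.000883 = -11.850087
step 6→7:
  ẍ = (ẋ'−ẋ)/dt = (0.025791882−-0.050378622)/0.017693 = 4.305121
  θ̈ = (θ̇'−θ̇)/dt = (-0.905958217−-0.776151045)/0.017693 = -7.336640
  sinθ=-0.006623, cosθ=0.999978
  F = (M+m)·ẍ + m·l·cosθ·θ̈ − m·l·sinθ·θ̇² = 6.804248 + -0.542319 − -0.000295 = 6.262224
step 7→8:
  ẍ = (ẋ'−ẋ)/dt = (0.134774166−0.025791882)/0.017693 = 6.159627
  θ̈ = (θ̇'−θ̇)/dt = (-1.094818096−-0.905958217)/0.017693 = -10.674271
  sinθ=-0.020354, cosθ=0.999793
  F = (M+m)·ẍ + m·l·cosθ·θ̈ − m·l·sinθ·θ̇² = 9.735297 + -0.788888 − -0.001235 = 8.947644

F_0 = -2.454848 N
F_1 = 10.797378 N
F_2 = 9.306852 N
F_3 = -6.474782 N
F_4 = 7.656661 N
F_5 = -11.850087 N
F_6 = 6.262224 N
F_7 = 8.947644 N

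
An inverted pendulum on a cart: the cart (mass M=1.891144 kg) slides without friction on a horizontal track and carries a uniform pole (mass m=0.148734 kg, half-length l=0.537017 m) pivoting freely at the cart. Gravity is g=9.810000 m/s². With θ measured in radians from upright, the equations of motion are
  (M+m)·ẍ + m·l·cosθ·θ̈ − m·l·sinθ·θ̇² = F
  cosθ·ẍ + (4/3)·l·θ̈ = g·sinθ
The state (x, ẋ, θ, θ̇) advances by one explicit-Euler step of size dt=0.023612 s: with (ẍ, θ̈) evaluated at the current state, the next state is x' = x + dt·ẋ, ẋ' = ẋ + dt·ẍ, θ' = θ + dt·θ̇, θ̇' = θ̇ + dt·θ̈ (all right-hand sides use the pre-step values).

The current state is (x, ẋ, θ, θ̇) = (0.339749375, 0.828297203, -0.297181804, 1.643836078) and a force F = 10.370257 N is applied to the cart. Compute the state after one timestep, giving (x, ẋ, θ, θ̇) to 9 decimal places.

sinθ=-0.292826711, cosθ=0.956165528
temp = (F + m·l·θ̇²·sinθ)/(M+m) = (10.370257 + -0.063201298)/2.039878 = 5.052780461
θ̈ = (g·sinθ − cosθ·temp)/(l·(4/3 − m·cos²θ/(M+m))) = -11.325560969
ẍ = temp − m·l·θ̈·cosθ/(M+m) = 5.476801009
Euler: x'=0.339749375+0.023612·0.828297203=0.359307129, ẋ'=0.828297203+0.023612·5.476801009=0.957615428
       θ'=-0.297181804+0.023612·1.643836078=-0.258367547, θ̇'=1.643836078+0.023612·-11.325560969=1.376416932

(0.359307129, 0.957615428, -0.258367547, 1.376416932)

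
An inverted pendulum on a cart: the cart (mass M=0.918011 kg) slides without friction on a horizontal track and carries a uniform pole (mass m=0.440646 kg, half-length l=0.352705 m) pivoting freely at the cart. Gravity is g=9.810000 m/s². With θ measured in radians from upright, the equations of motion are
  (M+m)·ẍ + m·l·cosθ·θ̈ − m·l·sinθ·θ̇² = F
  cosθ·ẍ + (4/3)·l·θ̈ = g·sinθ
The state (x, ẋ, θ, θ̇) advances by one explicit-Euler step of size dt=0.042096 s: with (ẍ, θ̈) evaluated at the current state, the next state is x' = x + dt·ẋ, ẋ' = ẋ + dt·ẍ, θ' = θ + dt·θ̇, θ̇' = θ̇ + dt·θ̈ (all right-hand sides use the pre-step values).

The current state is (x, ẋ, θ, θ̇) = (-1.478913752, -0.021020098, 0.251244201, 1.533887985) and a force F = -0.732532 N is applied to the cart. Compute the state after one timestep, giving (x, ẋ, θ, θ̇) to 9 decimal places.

(-1.479798614, -0.078119235, 0.315814750, 1.869804487)

sinθ=0.248609289, cosθ=0.968603852
temp = (F + m·l·θ̇²·sinθ)/(M+m) = (-0.732532 + 0.090908835)/1.358657 = -0.472248084
θ̈ = (g·sinθ − cosθ·temp)/(l·(4/3 − m·cos²θ/(M+m))) = 7.979772481
ẍ = temp − m·l·θ̈·cosθ/(M+m) = -1.356402903
Euler: x'=-1.478913752+0.042096·-0.021020098=-1.479798614, ẋ'=-0.021020098+0.042096·-1.356402903=-0.078119235
       θ'=0.251244201+0.042096·1.533887985=0.315814750, θ̇'=1.533887985+0.042096·7.979772481=1.869804487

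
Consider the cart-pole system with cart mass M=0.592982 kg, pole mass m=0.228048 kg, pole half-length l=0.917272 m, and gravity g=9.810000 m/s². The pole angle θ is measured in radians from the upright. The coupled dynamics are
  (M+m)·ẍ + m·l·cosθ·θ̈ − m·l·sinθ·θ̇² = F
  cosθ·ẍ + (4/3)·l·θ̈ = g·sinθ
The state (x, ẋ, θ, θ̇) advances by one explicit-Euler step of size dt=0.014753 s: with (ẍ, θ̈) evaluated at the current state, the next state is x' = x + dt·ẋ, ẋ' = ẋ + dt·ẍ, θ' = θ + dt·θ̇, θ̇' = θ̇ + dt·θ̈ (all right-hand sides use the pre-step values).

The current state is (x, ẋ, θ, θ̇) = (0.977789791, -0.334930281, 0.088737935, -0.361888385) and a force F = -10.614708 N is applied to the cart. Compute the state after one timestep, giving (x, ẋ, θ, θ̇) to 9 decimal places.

(0.972848565, -0.578656593, 0.083398996, -0.152904632)

sinθ=0.088621521, cosθ=0.996065372
temp = (F + m·l·θ̇²·sinθ)/(M+m) = (-10.614708 + 0.002427800)/0.821030 = -12.925569346
θ̈ = (g·sinθ − cosθ·temp)/(l·(4/3 − m·cos²θ/(M+m))) = 14.165508922
ẍ = temp − m·l·θ̈·cosθ/(M+m) = -16.520457662
Euler: x'=0.977789791+0.014753·-0.334930281=0.972848565, ẋ'=-0.334930281+0.014753·-16.520457662=-0.578656593
       θ'=0.088737935+0.014753·-0.361888385=0.083398996, θ̇'=-0.361888385+0.014753·14.165508922=-0.152904632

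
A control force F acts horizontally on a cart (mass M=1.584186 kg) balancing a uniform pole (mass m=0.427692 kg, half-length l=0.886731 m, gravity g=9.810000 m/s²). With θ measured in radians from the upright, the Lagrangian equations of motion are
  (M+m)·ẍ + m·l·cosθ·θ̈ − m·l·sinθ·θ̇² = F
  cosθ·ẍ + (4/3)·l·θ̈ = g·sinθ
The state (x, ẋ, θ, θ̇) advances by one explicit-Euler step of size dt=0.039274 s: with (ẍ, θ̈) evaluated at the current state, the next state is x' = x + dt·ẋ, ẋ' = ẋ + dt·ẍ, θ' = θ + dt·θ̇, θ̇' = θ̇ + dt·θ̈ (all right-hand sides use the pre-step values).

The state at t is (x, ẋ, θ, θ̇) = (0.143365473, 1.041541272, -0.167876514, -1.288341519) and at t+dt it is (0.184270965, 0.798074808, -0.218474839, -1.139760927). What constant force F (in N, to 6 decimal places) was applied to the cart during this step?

F = -10.952215 N

ẍ = (ẋ'−ẋ)/dt = (0.798074808−1.041541272)/0.039274 = -6.199177
θ̈ = (θ̇'−θ̇)/dt = (-1.139760927−-1.288341519)/0.039274 = 3.783180
sinθ=-0.167089, cosθ=0.985942
F = (M+m)·ẍ + m·l·cosθ·θ̈ − m·l·sinθ·θ̇² = -12.471987 + 1.414592 − -0.105180 = -10.952215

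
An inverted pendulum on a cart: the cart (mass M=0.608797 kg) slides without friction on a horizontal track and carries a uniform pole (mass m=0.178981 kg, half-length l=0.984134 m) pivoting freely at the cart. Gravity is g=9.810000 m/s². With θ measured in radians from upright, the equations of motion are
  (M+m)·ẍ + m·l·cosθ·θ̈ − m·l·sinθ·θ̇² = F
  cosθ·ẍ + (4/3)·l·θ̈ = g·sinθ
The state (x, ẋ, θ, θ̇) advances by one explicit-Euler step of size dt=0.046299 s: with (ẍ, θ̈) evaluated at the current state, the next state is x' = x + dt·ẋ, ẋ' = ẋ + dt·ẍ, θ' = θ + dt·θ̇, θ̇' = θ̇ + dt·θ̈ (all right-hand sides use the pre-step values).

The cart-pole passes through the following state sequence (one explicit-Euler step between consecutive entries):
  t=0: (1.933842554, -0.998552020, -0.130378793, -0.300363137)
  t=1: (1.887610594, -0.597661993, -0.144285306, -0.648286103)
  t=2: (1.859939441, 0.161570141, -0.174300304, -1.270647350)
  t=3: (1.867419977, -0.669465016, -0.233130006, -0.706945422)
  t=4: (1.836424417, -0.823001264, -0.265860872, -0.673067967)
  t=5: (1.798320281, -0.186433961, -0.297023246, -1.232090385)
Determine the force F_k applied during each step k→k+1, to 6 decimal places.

step 0→1:
  ẍ = (ẋ'−ẋ)/dt = (-0.597661993−-0.998552020)/0.046299 = 8.658719
  θ̈ = (θ̇'−θ̇)/dt = (-0.648286103−-0.300363137)/0.046299 = -7.514697
  sinθ=-0.130010, cosθ=0.991513
  F = (M+m)·ẍ + m·l·cosθ·θ̈ − m·l·sinθ·θ̇² = 6.821148 + -1.312414 − -0.002066 = 5.510800
step 1→2:
  ẍ = (ẋ'−ẋ)/dt = (0.161570141−-0.597661993)/0.046299 = 16.398456
  θ̈ = (θ̇'−θ̇)/dt = (-1.270647350−-0.648286103)/0.046299 = -13.442218
  sinθ=-0.143785, cosθ=0.989609
  F = (M+m)·ẍ + m·l·cosθ·θ̈ − m·l·sinθ·θ̇² = 12.918343 + -2.343126 − -0.010644 = 10.585861
step 2→3:
  ẍ = (ẋ'−ẋ)/dt = (-0.669465016−0.161570141)/0.046299 = -17.949311
  θ̈ = (θ̇'−θ̇)/dt = (-0.706945422−-1.270647350)/0.046299 = 12.175251
  sinθ=-0.173419, cosθ=0.984848
  F = (M+m)·ẍ + m·l·cosθ·θ̈ − m·l·sinθ·θ̇² = -14.140072 + 2.112070 − -0.049318 = -11.978684
step 3→4:
  ẍ = (ẋ'−ẋ)/dt = (-0.823001264−-0.669465016)/0.046299 = -3.316189
  θ̈ = (θ̇'−θ̇)/dt = (-0.673067967−-0.706945422)/0.046299 = 0.731710
  sinθ=-0.231024, cosθ=0.972948
  F = (M+m)·ẍ + m·l·cosθ·θ̈ − m·l·sinθ·θ̇² = -2.612421 + 0.125398 − -0.020337 = -2.466686
step 4→5:
  ẍ = (ẋ'−ẋ)/dt = (-0.186433961−-0.823001264)/0.046299 = 13.749051
  θ̈ = (θ̇'−θ̇)/dt = (-1.232090385−-0.673067967)/0.046299 = -12.074179
  sinθ=-0.262740, cosθ=0.964867
  F = (M+m)·ẍ + m·l·cosθ·θ̈ − m·l·sinθ·θ̇² = 10.831200 + -2.052041 − -0.020965 = 8.800124

F_0 = 5.510800 N
F_1 = 10.585861 N
F_2 = -11.978684 N
F_3 = -2.466686 N
F_4 = 8.800124 N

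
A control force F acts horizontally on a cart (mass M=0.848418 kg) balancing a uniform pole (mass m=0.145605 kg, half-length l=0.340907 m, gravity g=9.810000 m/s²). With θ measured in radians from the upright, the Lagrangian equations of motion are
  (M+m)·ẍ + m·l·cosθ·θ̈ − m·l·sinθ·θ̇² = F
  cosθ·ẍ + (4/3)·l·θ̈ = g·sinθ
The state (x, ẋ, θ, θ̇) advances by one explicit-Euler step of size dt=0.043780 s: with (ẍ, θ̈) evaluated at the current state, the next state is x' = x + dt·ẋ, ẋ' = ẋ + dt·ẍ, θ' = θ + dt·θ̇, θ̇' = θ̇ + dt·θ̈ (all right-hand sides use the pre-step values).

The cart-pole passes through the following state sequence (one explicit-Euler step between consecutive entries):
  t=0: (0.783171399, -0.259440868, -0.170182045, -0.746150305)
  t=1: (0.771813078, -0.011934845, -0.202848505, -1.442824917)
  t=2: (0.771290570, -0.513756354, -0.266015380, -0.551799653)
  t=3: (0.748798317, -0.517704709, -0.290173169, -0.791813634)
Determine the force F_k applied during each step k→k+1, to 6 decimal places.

step 0→1:
  ẍ = (ẋ'−ẋ)/dt = (-0.011934845−-0.259440868)/0.043780 = 5.653404
  θ̈ = (θ̇'−θ̇)/dt = (-1.442824917−-0.746150305)/0.043780 = -15.913079
  sinθ=-0.169362, cosθ=0.985554
  F = (M+m)·ẍ + m·l·cosθ·θ̈ − m·l·sinθ·θ̇² = 5.619614 + -0.778479 − -0.004680 = 4.845815
step 1→2:
  ẍ = (ẋ'−ẋ)/dt = (-0.513756354−-0.011934845)/0.043780 = -11.462346
  θ̈ = (θ̇'−θ̇)/dt = (-0.551799653−-1.442824917)/0.043780 = 20.352336
  sinθ=-0.201460, cosθ=0.979497
  F = (M+m)·ẍ + m·l·cosθ·θ̈ − m·l·sinθ·θ̇² = -11.393836 + 0.989531 − -0.020818 = -10.383487
step 2→3:
  ẍ = (ẋ'−ẋ)/dt = (-0.517704709−-0.513756354)/0.043780 = -0.090186
  θ̈ = (θ̇'−θ̇)/dt = (-0.791813634−-0.551799653)/0.043780 = -5.482275
  sinθ=-0.262889, cosθ=0.964826
  F = (M+m)·ẍ + m·l·cosθ·θ̈ − m·l·sinθ·θ̇² = -0.089647 + -0.262556 − -0.003973 = -0.348230

F_0 = 4.845815 N
F_1 = -10.383487 N
F_2 = -0.348230 N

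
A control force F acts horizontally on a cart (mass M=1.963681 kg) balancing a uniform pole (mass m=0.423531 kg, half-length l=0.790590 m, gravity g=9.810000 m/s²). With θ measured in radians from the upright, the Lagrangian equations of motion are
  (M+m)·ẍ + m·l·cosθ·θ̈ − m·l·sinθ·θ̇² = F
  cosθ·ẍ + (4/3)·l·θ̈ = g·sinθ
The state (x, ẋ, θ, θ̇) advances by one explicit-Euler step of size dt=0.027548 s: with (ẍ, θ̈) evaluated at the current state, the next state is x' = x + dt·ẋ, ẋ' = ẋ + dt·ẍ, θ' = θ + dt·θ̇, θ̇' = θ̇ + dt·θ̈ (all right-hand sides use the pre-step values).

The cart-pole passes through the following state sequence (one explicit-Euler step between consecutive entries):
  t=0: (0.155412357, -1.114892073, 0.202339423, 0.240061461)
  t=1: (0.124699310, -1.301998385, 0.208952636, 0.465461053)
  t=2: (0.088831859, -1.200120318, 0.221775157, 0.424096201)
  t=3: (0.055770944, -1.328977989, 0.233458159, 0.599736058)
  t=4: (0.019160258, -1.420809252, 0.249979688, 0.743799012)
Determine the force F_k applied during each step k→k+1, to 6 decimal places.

F_0 = -13.534061 N
F_1 = 8.321500 N
F_2 = -9.097021 N
F_3 = -6.282085 N

step 0→1:
  ẍ = (ẋ'−ẋ)/dt = (-1.301998385−-1.114892073)/0.027548 = -6.792011
  θ̈ = (θ̇'−θ̇)/dt = (0.465461053−0.240061461)/0.027548 = 8.182067
  sinθ=0.200962, cosθ=0.979599
  F = (M+m)·ẍ + m·l·cosθ·θ̈ − m·l·sinθ·θ̇² = -16.213970 + 2.683786 − 0.003878 = -13.534061
step 1→2:
  ẍ = (ẋ'−ẋ)/dt = (-1.200120318−-1.301998385)/0.027548 = 3.698202
  θ̈ = (θ̇'−θ̇)/dt = (0.424096201−0.465461053)/0.027548 = -1.501556
  sinθ=0.207435, cosθ=0.978249
  F = (M+m)·ẍ + m·l·cosθ·θ̈ − m·l·sinθ·θ̇² = 8.828392 + -0.491844 − 0.015048 = 8.321500
step 2→3:
  ẍ = (ẋ'−ẋ)/dt = (-1.328977989−-1.200120318)/0.027548 = -4.677569
  θ̈ = (θ̇'−θ̇)/dt = (0.599736058−0.424096201)/0.027548 = 6.375775
  sinθ=0.219962, cosθ=0.975509
  F = (M+m)·ẍ + m·l·cosθ·θ̈ − m·l·sinθ·θ̇² = -11.166349 + 2.082575 − 0.013247 = -9.097021
step 3→4:
  ẍ = (ẋ'−ẋ)/dt = (-1.420809252−-1.328977989)/0.027548 = -3.333500
  θ̈ = (θ̇'−θ̇)/dt = (0.743799012−0.599736058)/0.027548 = 5.229525
  sinθ=0.231343, cosθ=0.972872
  F = (M+m)·ẍ + m·l·cosθ·θ̈ − m·l·sinθ·θ̇² = -7.957772 + 1.703549 − 0.027862 = -6.282085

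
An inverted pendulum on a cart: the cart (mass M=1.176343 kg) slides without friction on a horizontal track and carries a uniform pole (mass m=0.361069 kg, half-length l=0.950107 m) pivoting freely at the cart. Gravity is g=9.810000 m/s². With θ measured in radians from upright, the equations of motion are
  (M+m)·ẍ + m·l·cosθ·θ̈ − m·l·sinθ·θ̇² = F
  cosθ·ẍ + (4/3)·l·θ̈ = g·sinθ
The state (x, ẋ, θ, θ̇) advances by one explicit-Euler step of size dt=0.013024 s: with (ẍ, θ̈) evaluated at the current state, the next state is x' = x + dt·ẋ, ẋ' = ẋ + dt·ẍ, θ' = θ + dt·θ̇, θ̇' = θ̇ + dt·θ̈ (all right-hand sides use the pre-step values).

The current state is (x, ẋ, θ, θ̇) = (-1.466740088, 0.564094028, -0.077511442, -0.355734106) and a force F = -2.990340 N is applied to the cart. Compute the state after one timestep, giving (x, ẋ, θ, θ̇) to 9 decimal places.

(-1.459393327, 0.535456669, -0.082144523, -0.341005761)

sinθ=-0.077433850, cosθ=0.996997492
temp = (F + m·l·θ̇²·sinθ)/(M+m) = (-2.990340 + -0.003361589)/1.537412 = -1.947234436
θ̈ = (g·sinθ − cosθ·temp)/(l·(4/3 − m·cos²θ/(M+m))) = 1.130861887
ẍ = temp − m·l·θ̈·cosθ/(M+m) = -2.198814421
Euler: x'=-1.466740088+0.013024·0.564094028=-1.459393327, ẋ'=0.564094028+0.013024·-2.198814421=0.535456669
       θ'=-0.077511442+0.013024·-0.355734106=-0.082144523, θ̇'=-0.355734106+0.013024·1.130861887=-0.341005761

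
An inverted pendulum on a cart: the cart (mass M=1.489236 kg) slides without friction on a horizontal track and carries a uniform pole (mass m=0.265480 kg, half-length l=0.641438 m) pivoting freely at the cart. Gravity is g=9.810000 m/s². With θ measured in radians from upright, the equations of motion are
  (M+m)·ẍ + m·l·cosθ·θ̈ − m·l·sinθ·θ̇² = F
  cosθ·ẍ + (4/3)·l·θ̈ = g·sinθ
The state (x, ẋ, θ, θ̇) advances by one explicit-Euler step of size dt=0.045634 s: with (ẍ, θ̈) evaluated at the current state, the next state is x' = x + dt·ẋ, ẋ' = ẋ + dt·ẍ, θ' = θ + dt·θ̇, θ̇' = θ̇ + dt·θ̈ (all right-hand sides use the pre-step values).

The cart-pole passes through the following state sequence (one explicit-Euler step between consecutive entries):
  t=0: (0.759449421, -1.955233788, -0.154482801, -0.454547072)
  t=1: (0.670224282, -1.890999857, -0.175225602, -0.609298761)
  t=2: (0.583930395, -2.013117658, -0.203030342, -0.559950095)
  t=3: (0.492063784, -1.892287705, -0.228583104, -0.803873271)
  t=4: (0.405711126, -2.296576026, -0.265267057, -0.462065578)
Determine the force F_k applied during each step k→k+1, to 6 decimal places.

step 0→1:
  ẍ = (ẋ'−ẋ)/dt = (-1.890999857−-1.955233788)/0.045634 = 1.407589
  θ̈ = (θ̇'−θ̇)/dt = (-0.609298761−-0.454547072)/0.045634 = -3.391149
  sinθ=-0.153869, cosθ=0.988091
  F = (M+m)·ẍ + m·l·cosθ·θ̈ − m·l·sinθ·θ̇² = 2.469919 + -0.570598 − -0.005414 = 1.904735
step 1→2:
  ẍ = (ẋ'−ẋ)/dt = (-2.013117658−-1.890999857)/0.045634 = -2.676027
  θ̈ = (θ̇'−θ̇)/dt = (-0.559950095−-0.609298761)/0.045634 = 1.081401
  sinθ=-0.174330, cosθ=0.984687
  F = (M+m)·ẍ + m·l·cosθ·θ̈ − m·l·sinθ·θ̇² = -4.695667 + 0.181331 − -0.011021 = -4.503315
step 2→3:
  ẍ = (ẋ'−ẋ)/dt = (-1.892287705−-2.013117658)/0.045634 = 2.647805
  θ̈ = (θ̇'−θ̇)/dt = (-0.803873271−-0.559950095)/0.045634 = -5.345207
  sinθ=-0.201638, cosθ=0.979460
  F = (M+m)·ẍ + m·l·cosθ·θ̈ − m·l·sinθ·θ̇² = 4.646147 + -0.891534 − -0.010766 = 3.765379
step 3→4:
  ẍ = (ẋ'−ẋ)/dt = (-2.296576026−-1.892287705)/0.045634 = -8.859366
  θ̈ = (θ̇'−θ̇)/dt = (-0.462065578−-0.803873271)/0.045634 = 7.490198
  sinθ=-0.226598, cosθ=0.973988
  F = (M+m)·ẍ + m·l·cosθ·θ̈ − m·l·sinθ·θ̇² = -15.545672 + 1.242320 − -0.024935 = -14.278416

F_0 = 1.904735 N
F_1 = -4.503315 N
F_2 = 3.765379 N
F_3 = -14.278416 N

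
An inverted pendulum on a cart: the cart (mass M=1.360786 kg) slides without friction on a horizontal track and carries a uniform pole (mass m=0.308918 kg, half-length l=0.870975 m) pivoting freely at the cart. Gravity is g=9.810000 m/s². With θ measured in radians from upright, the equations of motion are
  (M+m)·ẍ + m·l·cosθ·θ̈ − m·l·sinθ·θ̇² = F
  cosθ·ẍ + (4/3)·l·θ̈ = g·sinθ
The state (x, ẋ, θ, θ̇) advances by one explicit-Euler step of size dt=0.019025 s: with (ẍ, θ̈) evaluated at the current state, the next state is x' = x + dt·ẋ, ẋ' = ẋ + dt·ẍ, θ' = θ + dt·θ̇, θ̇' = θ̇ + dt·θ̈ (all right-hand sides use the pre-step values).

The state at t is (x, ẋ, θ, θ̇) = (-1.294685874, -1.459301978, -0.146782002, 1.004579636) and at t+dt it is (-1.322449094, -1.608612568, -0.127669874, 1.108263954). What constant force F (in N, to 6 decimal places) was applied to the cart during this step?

F = -11.613753 N

ẍ = (ẋ'−ẋ)/dt = (-1.608612568−-1.459301978)/0.019025 = -7.848126
θ̈ = (θ̇'−θ̇)/dt = (1.108263954−1.004579636)/0.019025 = 5.449898
sinθ=-0.146256, cosθ=0.989247
F = (M+m)·ẍ + m·l·cosθ·θ̈ − m·l·sinθ·θ̇² = -13.104047 + 1.450581 − -0.039713 = -11.613753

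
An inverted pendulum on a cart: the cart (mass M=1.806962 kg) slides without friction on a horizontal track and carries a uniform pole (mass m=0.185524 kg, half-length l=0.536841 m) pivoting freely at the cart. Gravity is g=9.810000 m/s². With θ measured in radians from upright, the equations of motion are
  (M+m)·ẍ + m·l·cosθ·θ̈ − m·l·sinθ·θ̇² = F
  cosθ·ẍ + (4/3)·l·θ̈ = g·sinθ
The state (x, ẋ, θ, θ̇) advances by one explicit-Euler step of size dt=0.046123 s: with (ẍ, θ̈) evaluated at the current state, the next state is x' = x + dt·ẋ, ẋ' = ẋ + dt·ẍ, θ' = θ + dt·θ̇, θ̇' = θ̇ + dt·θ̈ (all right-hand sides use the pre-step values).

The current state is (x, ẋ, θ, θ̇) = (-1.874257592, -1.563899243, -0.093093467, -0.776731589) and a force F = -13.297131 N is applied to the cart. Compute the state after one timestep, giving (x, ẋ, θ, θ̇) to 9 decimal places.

sinθ=-0.092959061, cosθ=0.995669932
temp = (F + m·l·θ̇²·sinθ)/(M+m) = (-13.297131 + -0.005585724)/1.992486 = -6.676441753
θ̈ = (g·sinθ − cosθ·temp)/(l·(4/3 − m·cos²θ/(M+m))) = 8.608996891
ẍ = temp − m·l·θ̈·cosθ/(M+m) = -7.104909801
Euler: x'=-1.874257592+0.046123·-1.563899243=-1.946389317, ẋ'=-1.563899243+0.046123·-7.104909801=-1.891598998
       θ'=-0.093093467+0.046123·-0.776731589=-0.128918658, θ̇'=-0.776731589+0.046123·8.608996891=-0.379658825

(-1.946389317, -1.891598998, -0.128918658, -0.379658825)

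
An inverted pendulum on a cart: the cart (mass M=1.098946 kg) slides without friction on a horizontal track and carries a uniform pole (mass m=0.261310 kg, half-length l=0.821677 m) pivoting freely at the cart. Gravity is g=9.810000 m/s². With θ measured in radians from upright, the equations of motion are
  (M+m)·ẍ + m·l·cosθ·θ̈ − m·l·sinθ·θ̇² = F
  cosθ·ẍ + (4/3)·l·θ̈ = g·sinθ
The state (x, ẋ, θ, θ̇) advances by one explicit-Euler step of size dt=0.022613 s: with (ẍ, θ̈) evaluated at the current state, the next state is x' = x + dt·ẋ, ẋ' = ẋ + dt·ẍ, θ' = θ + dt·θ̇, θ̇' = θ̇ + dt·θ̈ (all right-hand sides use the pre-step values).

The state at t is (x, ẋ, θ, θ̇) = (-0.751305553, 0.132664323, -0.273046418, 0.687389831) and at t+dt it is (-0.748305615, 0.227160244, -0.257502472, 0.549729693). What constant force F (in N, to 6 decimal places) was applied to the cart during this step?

ẍ = (ẋ'−ẋ)/dt = (0.227160244−0.132664323)/0.022613 = 4.178832
θ̈ = (θ̇'−θ̇)/dt = (0.549729693−0.687389831)/0.022613 = -6.087655
sinθ=-0.269666, cosθ=0.962954
F = (M+m)·ẍ + m·l·cosθ·θ̈ − m·l·sinθ·θ̇² = 5.684281 + -1.258672 − -0.027358 = 4.452967

F = 4.452967 N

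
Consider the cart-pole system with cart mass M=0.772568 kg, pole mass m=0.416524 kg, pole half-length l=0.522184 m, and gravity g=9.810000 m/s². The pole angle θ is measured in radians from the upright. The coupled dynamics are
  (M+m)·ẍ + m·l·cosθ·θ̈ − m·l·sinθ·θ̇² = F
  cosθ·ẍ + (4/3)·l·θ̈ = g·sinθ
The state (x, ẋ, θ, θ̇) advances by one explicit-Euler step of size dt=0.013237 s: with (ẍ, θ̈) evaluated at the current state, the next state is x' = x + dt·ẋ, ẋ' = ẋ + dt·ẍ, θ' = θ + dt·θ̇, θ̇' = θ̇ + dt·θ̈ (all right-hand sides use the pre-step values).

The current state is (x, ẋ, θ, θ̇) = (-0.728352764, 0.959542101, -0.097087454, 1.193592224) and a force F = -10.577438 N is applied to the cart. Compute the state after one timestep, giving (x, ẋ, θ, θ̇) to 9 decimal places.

(-0.715651305, 0.804366923, -0.081287874, 1.397337823)

sinθ=-0.096935002, cosθ=0.995290714
temp = (F + m·l·θ̇²·sinθ)/(M+m) = (-10.577438 + -0.030036974)/1.189092 = -8.920651198
θ̈ = (g·sinθ − cosθ·temp)/(l·(4/3 − m·cos²θ/(M+m))) = 15.392128036
ẍ = temp − m·l·θ̈·cosθ/(M+m) = -11.722835870
Euler: x'=-0.728352764+0.013237·0.959542101=-0.715651305, ẋ'=0.959542101+0.013237·-11.722835870=0.804366923
       θ'=-0.097087454+0.013237·1.193592224=-0.081287874, θ̇'=1.193592224+0.013237·15.392128036=1.397337823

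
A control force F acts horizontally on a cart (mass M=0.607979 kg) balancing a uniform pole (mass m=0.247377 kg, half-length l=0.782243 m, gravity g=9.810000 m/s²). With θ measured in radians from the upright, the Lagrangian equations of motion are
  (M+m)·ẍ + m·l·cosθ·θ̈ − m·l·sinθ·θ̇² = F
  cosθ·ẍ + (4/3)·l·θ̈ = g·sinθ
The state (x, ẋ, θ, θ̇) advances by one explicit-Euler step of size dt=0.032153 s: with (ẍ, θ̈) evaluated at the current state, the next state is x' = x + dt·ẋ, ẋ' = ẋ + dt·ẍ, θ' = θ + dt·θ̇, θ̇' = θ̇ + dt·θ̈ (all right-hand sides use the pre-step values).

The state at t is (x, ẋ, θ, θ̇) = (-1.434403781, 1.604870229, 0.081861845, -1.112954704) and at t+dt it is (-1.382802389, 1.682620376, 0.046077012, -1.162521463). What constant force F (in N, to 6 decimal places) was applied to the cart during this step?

ẍ = (ẋ'−ẋ)/dt = (1.682620376−1.604870229)/0.032153 = 2.418130
θ̈ = (θ̇'−θ̇)/dt = (-1.162521463−-1.112954704)/0.032153 = -1.541590
sinθ=0.081770, cosθ=0.996651
F = (M+m)·ẍ + m·l·cosθ·θ̈ − m·l·sinθ·θ̇² = 2.068362 + -0.297313 − 0.019600 = 1.751450

F = 1.751450 N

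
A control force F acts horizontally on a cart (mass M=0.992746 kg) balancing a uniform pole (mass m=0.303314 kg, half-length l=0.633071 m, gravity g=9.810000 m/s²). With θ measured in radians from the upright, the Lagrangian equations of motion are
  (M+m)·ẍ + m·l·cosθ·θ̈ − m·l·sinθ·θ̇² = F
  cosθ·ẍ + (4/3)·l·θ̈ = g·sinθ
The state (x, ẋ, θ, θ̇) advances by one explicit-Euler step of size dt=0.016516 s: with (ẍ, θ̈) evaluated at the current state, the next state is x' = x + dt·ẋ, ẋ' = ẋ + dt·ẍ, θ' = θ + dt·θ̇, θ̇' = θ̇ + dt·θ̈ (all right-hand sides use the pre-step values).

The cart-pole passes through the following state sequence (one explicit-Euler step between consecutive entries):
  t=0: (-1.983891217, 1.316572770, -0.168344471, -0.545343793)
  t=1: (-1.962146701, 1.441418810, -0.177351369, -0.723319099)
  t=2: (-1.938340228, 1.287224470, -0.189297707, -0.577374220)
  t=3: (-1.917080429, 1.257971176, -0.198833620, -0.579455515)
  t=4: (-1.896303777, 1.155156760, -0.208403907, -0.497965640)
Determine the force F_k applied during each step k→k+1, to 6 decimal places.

F_0 = 7.766675 N
F_1 = -10.412190 N
F_2 = -2.307314 N
F_3 = -7.126664 N

step 0→1:
  ẍ = (ẋ'−ẋ)/dt = (1.441418810−1.316572770)/0.016516 = 7.559097
  θ̈ = (θ̇'−θ̇)/dt = (-0.723319099−-0.545343793)/0.016516 = -10.775933
  sinθ=-0.167550, cosθ=0.985864
  F = (M+m)·ẍ + m·l·cosθ·θ̈ − m·l·sinθ·θ̇² = 9.797043 + -2.039936 − -0.009568 = 7.766675
step 1→2:
  ẍ = (ẋ'−ẋ)/dt = (1.287224470−1.441418810)/0.016516 = -9.336058
  θ̈ = (θ̇'−θ̇)/dt = (-0.577374220−-0.723319099)/0.016516 = 8.836575
  sinθ=-0.176423, cosθ=0.984314
  F = (M+m)·ẍ + m·l·cosθ·θ̈ − m·l·sinθ·θ̇² = -12.100092 + 1.670178 − -0.017724 = -10.412190
step 2→3:
  ẍ = (ẋ'−ẋ)/dt = (1.257971176−1.287224470)/0.016516 = -1.771209
  θ̈ = (θ̇'−θ̇)/dt = (-0.579455515−-0.577374220)/0.016516 = -0.126017
  sinθ=-0.188169, cosθ=0.982137
  F = (M+m)·ẍ + m·l·cosθ·θ̈ − m·l·sinθ·θ̇² = -2.295594 + -0.023765 − -0.012045 = -2.307314
step 3→4:
  ẍ = (ẋ'−ẋ)/dt = (1.155156760−1.257971176)/0.016516 = -6.225140
  θ̈ = (θ̇'−θ̇)/dt = (-0.497965640−-0.579455515)/0.016516 = 4.933996
  sinθ=-0.197526, cosθ=0.980298
  F = (M+m)·ẍ + m·l·cosθ·θ̈ − m·l·sinθ·θ̇² = -8.068155 + 0.928756 − -0.012735 = -7.126664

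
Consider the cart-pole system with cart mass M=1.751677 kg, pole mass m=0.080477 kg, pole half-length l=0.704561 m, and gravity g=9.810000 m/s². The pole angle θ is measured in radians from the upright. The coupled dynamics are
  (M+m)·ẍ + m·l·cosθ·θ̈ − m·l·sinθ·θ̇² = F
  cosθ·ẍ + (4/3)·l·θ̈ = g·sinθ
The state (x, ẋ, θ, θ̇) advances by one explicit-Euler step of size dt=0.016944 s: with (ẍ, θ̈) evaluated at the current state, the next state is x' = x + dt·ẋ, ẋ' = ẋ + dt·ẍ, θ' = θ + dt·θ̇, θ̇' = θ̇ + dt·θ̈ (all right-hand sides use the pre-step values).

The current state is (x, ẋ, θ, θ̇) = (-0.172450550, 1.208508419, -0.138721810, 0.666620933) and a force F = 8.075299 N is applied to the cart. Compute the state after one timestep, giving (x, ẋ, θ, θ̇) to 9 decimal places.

sinθ=-0.138277317, cosθ=0.990393550
temp = (F + m·l·θ̇²·sinθ)/(M+m) = (8.075299 + -0.003484169)/1.832154 = 4.405642119
θ̈ = (g·sinθ − cosθ·temp)/(l·(4/3 − m·cos²θ/(M+m))) = -6.292024916
ẍ = temp − m·l·θ̈·cosθ/(M+m) = 4.598495226
Euler: x'=-0.172450550+0.016944·1.208508419=-0.151973583, ẋ'=1.208508419+0.016944·4.598495226=1.286425322
       θ'=-0.138721810+0.016944·0.666620933=-0.127426585, θ̇'=0.666620933+0.016944·-6.292024916=0.560008863

(-0.151973583, 1.286425322, -0.127426585, 0.560008863)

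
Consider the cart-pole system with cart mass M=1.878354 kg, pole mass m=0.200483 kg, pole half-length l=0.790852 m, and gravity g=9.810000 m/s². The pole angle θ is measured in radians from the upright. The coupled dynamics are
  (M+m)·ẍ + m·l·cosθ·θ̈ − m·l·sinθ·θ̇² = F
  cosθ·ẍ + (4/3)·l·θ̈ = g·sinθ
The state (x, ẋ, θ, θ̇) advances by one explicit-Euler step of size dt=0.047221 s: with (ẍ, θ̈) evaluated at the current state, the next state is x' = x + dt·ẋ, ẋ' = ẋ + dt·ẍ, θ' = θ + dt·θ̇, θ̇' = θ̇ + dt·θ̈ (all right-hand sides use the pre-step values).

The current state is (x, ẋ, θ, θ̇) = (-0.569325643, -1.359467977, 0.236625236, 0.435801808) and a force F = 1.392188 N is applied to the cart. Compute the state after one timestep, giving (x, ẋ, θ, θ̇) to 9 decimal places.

sinθ=0.234423243, cosθ=0.972134632
temp = (F + m·l·θ̇²·sinθ)/(M+m) = (1.392188 + 0.007059135)/2.078837 = 0.673091317
θ̈ = (g·sinθ − cosθ·temp)/(l·(4/3 − m·cos²θ/(M+m))) = 1.674849167
ẍ = temp − m·l·θ̈·cosθ/(M+m) = 0.548910519
Euler: x'=-0.569325643+0.047221·-1.359467977=-0.633521080, ẋ'=-1.359467977+0.047221·0.548910519=-1.333547873
       θ'=0.236625236+0.047221·0.435801808=0.257204233, θ̇'=0.435801808+0.047221·1.674849167=0.514889861

(-0.633521080, -1.333547873, 0.257204233, 0.514889861)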